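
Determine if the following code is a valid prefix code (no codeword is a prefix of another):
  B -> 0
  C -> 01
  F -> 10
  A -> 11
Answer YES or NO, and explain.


Checking each pair (does one codeword prefix another?):
  B='0' vs C='01': prefix -- VIOLATION

NO -- this is NOT a valid prefix code. B (0) is a prefix of C (01).


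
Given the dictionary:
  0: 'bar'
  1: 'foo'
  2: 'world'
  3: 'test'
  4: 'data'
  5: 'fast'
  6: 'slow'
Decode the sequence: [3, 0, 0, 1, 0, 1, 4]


Look up each index in the dictionary:
  3 -> 'test'
  0 -> 'bar'
  0 -> 'bar'
  1 -> 'foo'
  0 -> 'bar'
  1 -> 'foo'
  4 -> 'data'

Decoded: "test bar bar foo bar foo data"


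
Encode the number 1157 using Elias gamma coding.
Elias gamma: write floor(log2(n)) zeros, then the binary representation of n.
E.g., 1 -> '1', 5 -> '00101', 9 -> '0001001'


num_bits = floor(log2(1157)) + 1 = 11
leading_zeros = num_bits - 1 = 10
binary(1157) = 10010000101

Elias gamma(1157) = '0000000000' + '10010000101' = 000000000010010000101 (21 bits)


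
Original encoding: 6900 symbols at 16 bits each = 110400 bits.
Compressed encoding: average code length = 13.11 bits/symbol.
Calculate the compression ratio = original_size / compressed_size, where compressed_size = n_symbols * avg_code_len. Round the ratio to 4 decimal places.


original_size = n_symbols * orig_bits = 6900 * 16 = 110400 bits
compressed_size = n_symbols * avg_code_len = 6900 * 13.11 = 90459.0 bits
ratio = original_size / compressed_size = 110400 / 90459.0 = 1.2204

Compression ratio = 1.2204


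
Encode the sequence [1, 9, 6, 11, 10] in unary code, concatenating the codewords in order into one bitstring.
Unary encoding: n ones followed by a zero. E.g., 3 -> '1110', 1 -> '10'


Encode each number as n ones followed by a terminating 0:
  1 -> 10 (2 bits)
  9 -> 1111111110 (10 bits)
  6 -> 1111110 (7 bits)
  11 -> 111111111110 (12 bits)
  10 -> 11111111110 (11 bits)
Total length = 2 + 10 + 7 + 12 + 11 = 42 bits.

Unary([1, 9, 6, 11, 10]) = 101111111110111111011111111111011111111110 (42 bits)


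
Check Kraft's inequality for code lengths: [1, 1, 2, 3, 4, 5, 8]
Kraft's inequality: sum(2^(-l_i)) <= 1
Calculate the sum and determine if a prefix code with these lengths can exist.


Sum = 2^(-1) + 2^(-1) + 2^(-2) + 2^(-3) + 2^(-4) + 2^(-5) + 2^(-8)
    = 0.5 + 0.5 + 0.25 + 0.125 + 0.0625 + 0.03125 + 0.00390625
    = 377/256 = 1.47265625
Since 1.47265625 > 1, Kraft's inequality is NOT satisfied.
A prefix code with these lengths CANNOT exist.

Kraft sum = 1.47265625. Not satisfied.


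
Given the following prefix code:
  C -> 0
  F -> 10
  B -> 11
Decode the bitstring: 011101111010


Decoding step by step:
Bits 0 -> C
Bits 11 -> B
Bits 10 -> F
Bits 11 -> B
Bits 11 -> B
Bits 0 -> C
Bits 10 -> F


Decoded message: CBFBBCF


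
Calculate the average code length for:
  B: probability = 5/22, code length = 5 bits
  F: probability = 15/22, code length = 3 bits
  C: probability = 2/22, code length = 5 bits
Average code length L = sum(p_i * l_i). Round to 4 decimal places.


Weighted contributions p_i * l_i:
  B: (5/22) * 5 = 25/22
  F: (15/22) * 3 = 45/22
  C: (2/22) * 5 = 10/22
Sum = (25 + 45 + 10)/22 = 80/22

L = 80/22 = 3.6364 bits/symbol


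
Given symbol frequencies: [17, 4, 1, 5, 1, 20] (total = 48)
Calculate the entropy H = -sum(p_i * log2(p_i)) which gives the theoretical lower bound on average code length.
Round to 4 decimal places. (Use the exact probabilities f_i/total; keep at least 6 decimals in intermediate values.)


Per-symbol terms -p_i * log2(p_i) with p_i = f_i/48:
  p = 17/48 = 0.354167: log2(p) = -1.497500, -p*log2(p) = 0.530364
  p = 4/48 = 0.083333: log2(p) = -3.584963, -p*log2(p) = 0.298747
  p = 1/48 = 0.020833: log2(p) = -5.584963, -p*log2(p) = 0.116353
  p = 5/48 = 0.104167: log2(p) = -3.263034, -p*log2(p) = 0.339899
  p = 1/48 = 0.020833: log2(p) = -5.584963, -p*log2(p) = 0.116353
  p = 20/48 = 0.416667: log2(p) = -1.263034, -p*log2(p) = 0.526264
H = 0.530364 + 0.298747 + 0.116353 + 0.339899 + 0.116353 + 0.526264 = 1.927980

H = 1.928 bits/symbol


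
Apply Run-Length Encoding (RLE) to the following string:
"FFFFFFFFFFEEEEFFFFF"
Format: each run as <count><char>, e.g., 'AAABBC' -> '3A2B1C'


Scanning runs left to right:
  i=0: run of 'F' x 10 -> '10F'
  i=10: run of 'E' x 4 -> '4E'
  i=14: run of 'F' x 5 -> '5F'

RLE = 10F4E5F


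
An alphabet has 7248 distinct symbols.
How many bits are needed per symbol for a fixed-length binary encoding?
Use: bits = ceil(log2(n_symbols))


log2(7248) = 12.8234
Bracket: 2^12 = 4096 < 7248 <= 2^13 = 8192
So ceil(log2(7248)) = 13

bits = ceil(log2(7248)) = ceil(12.8234) = 13 bits


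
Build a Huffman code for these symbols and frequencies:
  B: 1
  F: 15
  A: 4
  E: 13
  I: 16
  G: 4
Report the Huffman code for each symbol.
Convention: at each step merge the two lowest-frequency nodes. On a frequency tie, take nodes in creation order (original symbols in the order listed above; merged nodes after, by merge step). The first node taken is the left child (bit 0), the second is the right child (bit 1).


Huffman tree construction:
Step 1: Merge B(1) + A(4) = 5
Step 2: Merge G(4) + (B+A)(5) = 9
Step 3: Merge (G+(B+A))(9) + E(13) = 22
Step 4: Merge F(15) + I(16) = 31
Step 5: Merge ((G+(B+A))+E)(22) + (F+I)(31) = 53
Read each symbol's code off the tree from the root (left child = 0, right child = 1).

Codes:
  B: 0010 (length 4)
  F: 10 (length 2)
  A: 0011 (length 4)
  E: 01 (length 2)
  I: 11 (length 2)
  G: 000 (length 3)
Average code length: 120/53 = 2.2642 bits/symbol


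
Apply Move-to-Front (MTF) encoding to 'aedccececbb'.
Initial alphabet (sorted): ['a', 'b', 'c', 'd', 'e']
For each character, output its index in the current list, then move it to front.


MTF encoding:
'a': index 0 in ['a', 'b', 'c', 'd', 'e'] -> ['a', 'b', 'c', 'd', 'e']
'e': index 4 in ['a', 'b', 'c', 'd', 'e'] -> ['e', 'a', 'b', 'c', 'd']
'd': index 4 in ['e', 'a', 'b', 'c', 'd'] -> ['d', 'e', 'a', 'b', 'c']
'c': index 4 in ['d', 'e', 'a', 'b', 'c'] -> ['c', 'd', 'e', 'a', 'b']
'c': index 0 in ['c', 'd', 'e', 'a', 'b'] -> ['c', 'd', 'e', 'a', 'b']
'e': index 2 in ['c', 'd', 'e', 'a', 'b'] -> ['e', 'c', 'd', 'a', 'b']
'c': index 1 in ['e', 'c', 'd', 'a', 'b'] -> ['c', 'e', 'd', 'a', 'b']
'e': index 1 in ['c', 'e', 'd', 'a', 'b'] -> ['e', 'c', 'd', 'a', 'b']
'c': index 1 in ['e', 'c', 'd', 'a', 'b'] -> ['c', 'e', 'd', 'a', 'b']
'b': index 4 in ['c', 'e', 'd', 'a', 'b'] -> ['b', 'c', 'e', 'd', 'a']
'b': index 0 in ['b', 'c', 'e', 'd', 'a'] -> ['b', 'c', 'e', 'd', 'a']


Output: [0, 4, 4, 4, 0, 2, 1, 1, 1, 4, 0]


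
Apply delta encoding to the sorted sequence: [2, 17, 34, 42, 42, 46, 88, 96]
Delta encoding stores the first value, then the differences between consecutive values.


First value: 2
Deltas:
  17 - 2 = 15
  34 - 17 = 17
  42 - 34 = 8
  42 - 42 = 0
  46 - 42 = 4
  88 - 46 = 42
  96 - 88 = 8


Delta encoded: [2, 15, 17, 8, 0, 4, 42, 8]


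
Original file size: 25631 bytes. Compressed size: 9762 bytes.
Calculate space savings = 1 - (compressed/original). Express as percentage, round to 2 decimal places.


ratio = compressed/original = 9762/25631 = 0.380867
savings = 1 - ratio = 1 - 0.380867 = 0.619133
as a percentage: 0.619133 * 100 = 61.91%

Space savings = 1 - 9762/25631 = 61.91%


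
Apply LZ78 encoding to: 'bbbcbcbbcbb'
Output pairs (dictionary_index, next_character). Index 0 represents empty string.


LZ78 encoding steps:
Dictionary: {0: ''}
Step 1: w='' (idx 0), next='b' -> output (0, 'b'), add 'b' as idx 1
Step 2: w='b' (idx 1), next='b' -> output (1, 'b'), add 'bb' as idx 2
Step 3: w='' (idx 0), next='c' -> output (0, 'c'), add 'c' as idx 3
Step 4: w='b' (idx 1), next='c' -> output (1, 'c'), add 'bc' as idx 4
Step 5: w='bb' (idx 2), next='c' -> output (2, 'c'), add 'bbc' as idx 5
Step 6: w='bb' (idx 2), end of input -> output (2, '')


Encoded: [(0, 'b'), (1, 'b'), (0, 'c'), (1, 'c'), (2, 'c'), (2, '')]


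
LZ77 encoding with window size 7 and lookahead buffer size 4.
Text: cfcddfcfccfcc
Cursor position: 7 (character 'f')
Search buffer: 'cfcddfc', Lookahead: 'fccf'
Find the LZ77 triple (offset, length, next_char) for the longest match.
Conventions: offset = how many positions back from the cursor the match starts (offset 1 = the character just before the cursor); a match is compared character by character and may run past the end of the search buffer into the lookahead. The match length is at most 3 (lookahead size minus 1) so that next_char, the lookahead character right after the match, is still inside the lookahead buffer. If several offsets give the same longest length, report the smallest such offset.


Try each offset into the search buffer:
  offset=1 (pos 6, char 'c'): match length 0
  offset=2 (pos 5, char 'f'): match length 2
  offset=3 (pos 4, char 'd'): match length 0
  offset=4 (pos 3, char 'd'): match length 0
  offset=5 (pos 2, char 'c'): match length 0
  offset=6 (pos 1, char 'f'): match length 2
  offset=7 (pos 0, char 'c'): match length 0
Longest match has length 2, found at offsets 2, 6; take the smallest, offset 2.
next_char = character at position 7 + 2 = 9 -> 'c'

Best match: offset=2, length=2 (matching 'fc' starting at position 5)
LZ77 triple: (2, 2, 'c')


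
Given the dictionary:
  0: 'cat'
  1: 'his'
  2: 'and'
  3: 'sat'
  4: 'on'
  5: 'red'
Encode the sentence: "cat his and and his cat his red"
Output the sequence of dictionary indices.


Look up each word in the dictionary:
  'cat' -> 0
  'his' -> 1
  'and' -> 2
  'and' -> 2
  'his' -> 1
  'cat' -> 0
  'his' -> 1
  'red' -> 5

Encoded: [0, 1, 2, 2, 1, 0, 1, 5]


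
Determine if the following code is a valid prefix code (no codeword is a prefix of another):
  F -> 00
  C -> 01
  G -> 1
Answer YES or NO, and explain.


Checking each pair (does one codeword prefix another?):
  F='00' vs C='01': no prefix
  F='00' vs G='1': no prefix
  C='01' vs F='00': no prefix
  C='01' vs G='1': no prefix
  G='1' vs F='00': no prefix
  G='1' vs C='01': no prefix
No violation found over all pairs.

YES -- this is a valid prefix code. No codeword is a prefix of any other codeword.


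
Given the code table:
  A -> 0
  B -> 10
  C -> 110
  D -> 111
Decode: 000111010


Decoding:
0 -> A
0 -> A
0 -> A
111 -> D
0 -> A
10 -> B


Result: AAADAB


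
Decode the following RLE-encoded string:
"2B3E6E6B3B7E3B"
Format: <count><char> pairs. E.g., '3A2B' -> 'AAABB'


Expanding each <count><char> pair:
  2B -> 'BB'
  3E -> 'EEE'
  6E -> 'EEEEEE'
  6B -> 'BBBBBB'
  3B -> 'BBB'
  7E -> 'EEEEEEE'
  3B -> 'BBB'

Decoded = BBEEEEEEEEEBBBBBBBBBEEEEEEEBBB


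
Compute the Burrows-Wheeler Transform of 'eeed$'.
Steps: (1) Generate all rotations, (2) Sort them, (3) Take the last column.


Rotations (sorted):
  0: $eeed -> last char: d
  1: d$eee -> last char: e
  2: ed$ee -> last char: e
  3: eed$e -> last char: e
  4: eeed$ -> last char: $


BWT = deee$


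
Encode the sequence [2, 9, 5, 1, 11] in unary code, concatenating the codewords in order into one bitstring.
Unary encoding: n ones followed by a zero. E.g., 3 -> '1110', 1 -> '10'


Encode each number as n ones followed by a terminating 0:
  2 -> 110 (3 bits)
  9 -> 1111111110 (10 bits)
  5 -> 111110 (6 bits)
  1 -> 10 (2 bits)
  11 -> 111111111110 (12 bits)
Total length = 3 + 10 + 6 + 2 + 12 = 33 bits.

Unary([2, 9, 5, 1, 11]) = 110111111111011111010111111111110 (33 bits)


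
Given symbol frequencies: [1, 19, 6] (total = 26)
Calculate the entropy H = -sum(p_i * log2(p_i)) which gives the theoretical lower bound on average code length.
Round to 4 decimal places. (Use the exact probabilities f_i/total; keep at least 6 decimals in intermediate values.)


Per-symbol terms -p_i * log2(p_i) with p_i = f_i/26:
  p = 1/26 = 0.038462: log2(p) = -4.700440, -p*log2(p) = 0.180786
  p = 19/26 = 0.730769: log2(p) = -0.452512, -p*log2(p) = 0.330682
  p = 6/26 = 0.230769: log2(p) = -2.115477, -p*log2(p) = 0.488187
H = 0.180786 + 0.330682 + 0.488187 = 0.999655

H = 0.9997 bits/symbol


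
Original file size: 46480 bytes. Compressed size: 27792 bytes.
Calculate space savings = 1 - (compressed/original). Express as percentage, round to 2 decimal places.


ratio = compressed/original = 27792/46480 = 0.597935
savings = 1 - ratio = 1 - 0.597935 = 0.402065
as a percentage: 0.402065 * 100 = 40.21%

Space savings = 1 - 27792/46480 = 40.21%


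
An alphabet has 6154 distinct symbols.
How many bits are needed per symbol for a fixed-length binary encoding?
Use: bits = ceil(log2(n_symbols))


log2(6154) = 12.5873
Bracket: 2^12 = 4096 < 6154 <= 2^13 = 8192
So ceil(log2(6154)) = 13

bits = ceil(log2(6154)) = ceil(12.5873) = 13 bits


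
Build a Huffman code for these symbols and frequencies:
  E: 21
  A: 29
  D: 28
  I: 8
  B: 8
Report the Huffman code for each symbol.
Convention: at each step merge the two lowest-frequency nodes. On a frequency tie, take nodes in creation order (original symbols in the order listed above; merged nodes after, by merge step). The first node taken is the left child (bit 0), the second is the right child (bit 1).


Huffman tree construction:
Step 1: Merge I(8) + B(8) = 16
Step 2: Merge (I+B)(16) + E(21) = 37
Step 3: Merge D(28) + A(29) = 57
Step 4: Merge ((I+B)+E)(37) + (D+A)(57) = 94
Read each symbol's code off the tree from the root (left child = 0, right child = 1).

Codes:
  E: 01 (length 2)
  A: 11 (length 2)
  D: 10 (length 2)
  I: 000 (length 3)
  B: 001 (length 3)
Average code length: 204/94 = 2.1702 bits/symbol


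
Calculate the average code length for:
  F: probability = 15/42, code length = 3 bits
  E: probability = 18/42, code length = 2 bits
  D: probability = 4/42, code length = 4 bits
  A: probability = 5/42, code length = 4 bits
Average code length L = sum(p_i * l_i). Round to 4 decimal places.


Weighted contributions p_i * l_i:
  F: (15/42) * 3 = 45/42
  E: (18/42) * 2 = 36/42
  D: (4/42) * 4 = 16/42
  A: (5/42) * 4 = 20/42
Sum = (45 + 36 + 16 + 20)/42 = 117/42

L = 117/42 = 2.7857 bits/symbol


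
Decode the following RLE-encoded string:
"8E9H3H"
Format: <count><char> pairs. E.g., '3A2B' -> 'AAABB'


Expanding each <count><char> pair:
  8E -> 'EEEEEEEE'
  9H -> 'HHHHHHHHH'
  3H -> 'HHH'

Decoded = EEEEEEEEHHHHHHHHHHHH


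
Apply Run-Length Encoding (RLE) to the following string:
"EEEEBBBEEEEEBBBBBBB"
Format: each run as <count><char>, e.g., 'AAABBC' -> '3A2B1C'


Scanning runs left to right:
  i=0: run of 'E' x 4 -> '4E'
  i=4: run of 'B' x 3 -> '3B'
  i=7: run of 'E' x 5 -> '5E'
  i=12: run of 'B' x 7 -> '7B'

RLE = 4E3B5E7B


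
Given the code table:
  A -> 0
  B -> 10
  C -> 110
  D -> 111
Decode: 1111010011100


Decoding:
111 -> D
10 -> B
10 -> B
0 -> A
111 -> D
0 -> A
0 -> A


Result: DBBADAA


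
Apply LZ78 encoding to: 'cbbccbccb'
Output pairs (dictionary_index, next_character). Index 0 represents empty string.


LZ78 encoding steps:
Dictionary: {0: ''}
Step 1: w='' (idx 0), next='c' -> output (0, 'c'), add 'c' as idx 1
Step 2: w='' (idx 0), next='b' -> output (0, 'b'), add 'b' as idx 2
Step 3: w='b' (idx 2), next='c' -> output (2, 'c'), add 'bc' as idx 3
Step 4: w='c' (idx 1), next='b' -> output (1, 'b'), add 'cb' as idx 4
Step 5: w='c' (idx 1), next='c' -> output (1, 'c'), add 'cc' as idx 5
Step 6: w='b' (idx 2), end of input -> output (2, '')


Encoded: [(0, 'c'), (0, 'b'), (2, 'c'), (1, 'b'), (1, 'c'), (2, '')]


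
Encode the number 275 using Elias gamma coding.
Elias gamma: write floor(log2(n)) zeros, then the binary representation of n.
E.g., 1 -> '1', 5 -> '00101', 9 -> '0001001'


num_bits = floor(log2(275)) + 1 = 9
leading_zeros = num_bits - 1 = 8
binary(275) = 100010011

Elias gamma(275) = '00000000' + '100010011' = 00000000100010011 (17 bits)


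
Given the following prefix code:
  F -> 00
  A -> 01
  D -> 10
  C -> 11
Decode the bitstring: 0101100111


Decoding step by step:
Bits 01 -> A
Bits 01 -> A
Bits 10 -> D
Bits 01 -> A
Bits 11 -> C


Decoded message: AADAC


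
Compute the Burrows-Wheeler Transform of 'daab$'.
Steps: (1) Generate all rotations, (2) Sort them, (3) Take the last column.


Rotations (sorted):
  0: $daab -> last char: b
  1: aab$d -> last char: d
  2: ab$da -> last char: a
  3: b$daa -> last char: a
  4: daab$ -> last char: $


BWT = bdaa$


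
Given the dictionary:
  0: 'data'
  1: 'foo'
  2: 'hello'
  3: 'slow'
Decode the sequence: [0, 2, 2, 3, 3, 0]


Look up each index in the dictionary:
  0 -> 'data'
  2 -> 'hello'
  2 -> 'hello'
  3 -> 'slow'
  3 -> 'slow'
  0 -> 'data'

Decoded: "data hello hello slow slow data"


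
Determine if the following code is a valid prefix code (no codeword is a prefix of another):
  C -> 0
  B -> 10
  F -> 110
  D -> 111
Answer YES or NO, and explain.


Checking each pair (does one codeword prefix another?):
  C='0' vs B='10': no prefix
  C='0' vs F='110': no prefix
  C='0' vs D='111': no prefix
  B='10' vs C='0': no prefix
  B='10' vs F='110': no prefix
  B='10' vs D='111': no prefix
  F='110' vs C='0': no prefix
  F='110' vs B='10': no prefix
  F='110' vs D='111': no prefix
  D='111' vs C='0': no prefix
  D='111' vs B='10': no prefix
  D='111' vs F='110': no prefix
No violation found over all pairs.

YES -- this is a valid prefix code. No codeword is a prefix of any other codeword.


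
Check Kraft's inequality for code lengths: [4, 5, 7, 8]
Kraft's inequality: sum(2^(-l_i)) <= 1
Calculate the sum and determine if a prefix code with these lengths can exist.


Sum = 2^(-4) + 2^(-5) + 2^(-7) + 2^(-8)
    = 0.0625 + 0.03125 + 0.0078125 + 0.00390625
    = 27/256 = 0.10546875
Since 0.10546875 <= 1, Kraft's inequality IS satisfied.
A prefix code with these lengths CAN exist.

Kraft sum = 0.10546875. Satisfied.


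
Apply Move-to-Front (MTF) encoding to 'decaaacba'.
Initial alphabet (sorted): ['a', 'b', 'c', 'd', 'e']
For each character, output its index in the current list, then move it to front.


MTF encoding:
'd': index 3 in ['a', 'b', 'c', 'd', 'e'] -> ['d', 'a', 'b', 'c', 'e']
'e': index 4 in ['d', 'a', 'b', 'c', 'e'] -> ['e', 'd', 'a', 'b', 'c']
'c': index 4 in ['e', 'd', 'a', 'b', 'c'] -> ['c', 'e', 'd', 'a', 'b']
'a': index 3 in ['c', 'e', 'd', 'a', 'b'] -> ['a', 'c', 'e', 'd', 'b']
'a': index 0 in ['a', 'c', 'e', 'd', 'b'] -> ['a', 'c', 'e', 'd', 'b']
'a': index 0 in ['a', 'c', 'e', 'd', 'b'] -> ['a', 'c', 'e', 'd', 'b']
'c': index 1 in ['a', 'c', 'e', 'd', 'b'] -> ['c', 'a', 'e', 'd', 'b']
'b': index 4 in ['c', 'a', 'e', 'd', 'b'] -> ['b', 'c', 'a', 'e', 'd']
'a': index 2 in ['b', 'c', 'a', 'e', 'd'] -> ['a', 'b', 'c', 'e', 'd']


Output: [3, 4, 4, 3, 0, 0, 1, 4, 2]


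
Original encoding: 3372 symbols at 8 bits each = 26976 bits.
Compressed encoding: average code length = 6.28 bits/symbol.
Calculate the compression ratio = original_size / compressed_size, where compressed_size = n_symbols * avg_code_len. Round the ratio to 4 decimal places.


original_size = n_symbols * orig_bits = 3372 * 8 = 26976 bits
compressed_size = n_symbols * avg_code_len = 3372 * 6.28 = 21176.16 bits
ratio = original_size / compressed_size = 26976 / 21176.16 = 1.2739

Compression ratio = 1.2739


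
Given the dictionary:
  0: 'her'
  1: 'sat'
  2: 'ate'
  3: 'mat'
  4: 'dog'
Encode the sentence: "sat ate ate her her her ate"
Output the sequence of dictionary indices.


Look up each word in the dictionary:
  'sat' -> 1
  'ate' -> 2
  'ate' -> 2
  'her' -> 0
  'her' -> 0
  'her' -> 0
  'ate' -> 2

Encoded: [1, 2, 2, 0, 0, 0, 2]


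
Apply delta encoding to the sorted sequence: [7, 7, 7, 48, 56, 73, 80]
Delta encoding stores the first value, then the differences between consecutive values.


First value: 7
Deltas:
  7 - 7 = 0
  7 - 7 = 0
  48 - 7 = 41
  56 - 48 = 8
  73 - 56 = 17
  80 - 73 = 7


Delta encoded: [7, 0, 0, 41, 8, 17, 7]


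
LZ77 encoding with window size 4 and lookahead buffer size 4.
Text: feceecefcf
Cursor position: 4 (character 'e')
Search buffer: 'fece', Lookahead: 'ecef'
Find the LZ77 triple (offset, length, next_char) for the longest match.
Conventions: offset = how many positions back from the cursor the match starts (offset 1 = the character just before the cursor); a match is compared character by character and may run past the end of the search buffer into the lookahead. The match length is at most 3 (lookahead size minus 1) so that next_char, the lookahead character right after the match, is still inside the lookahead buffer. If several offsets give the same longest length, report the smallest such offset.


Try each offset into the search buffer:
  offset=1 (pos 3, char 'e'): match length 1
  offset=2 (pos 2, char 'c'): match length 0
  offset=3 (pos 1, char 'e'): match length 3
  offset=4 (pos 0, char 'f'): match length 0
Longest match has length 3 at offset 3.
next_char = character at position 4 + 3 = 7 -> 'f'

Best match: offset=3, length=3 (matching 'ece' starting at position 1)
LZ77 triple: (3, 3, 'f')


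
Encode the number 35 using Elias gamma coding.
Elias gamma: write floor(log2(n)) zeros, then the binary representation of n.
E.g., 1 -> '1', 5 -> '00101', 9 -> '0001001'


num_bits = floor(log2(35)) + 1 = 6
leading_zeros = num_bits - 1 = 5
binary(35) = 100011

Elias gamma(35) = '00000' + '100011' = 00000100011 (11 bits)


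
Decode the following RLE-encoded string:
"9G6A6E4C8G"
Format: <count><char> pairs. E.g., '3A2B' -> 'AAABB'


Expanding each <count><char> pair:
  9G -> 'GGGGGGGGG'
  6A -> 'AAAAAA'
  6E -> 'EEEEEE'
  4C -> 'CCCC'
  8G -> 'GGGGGGGG'

Decoded = GGGGGGGGGAAAAAAEEEEEECCCCGGGGGGGG


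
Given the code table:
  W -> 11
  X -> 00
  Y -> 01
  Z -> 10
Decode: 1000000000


Decoding:
10 -> Z
00 -> X
00 -> X
00 -> X
00 -> X


Result: ZXXXX


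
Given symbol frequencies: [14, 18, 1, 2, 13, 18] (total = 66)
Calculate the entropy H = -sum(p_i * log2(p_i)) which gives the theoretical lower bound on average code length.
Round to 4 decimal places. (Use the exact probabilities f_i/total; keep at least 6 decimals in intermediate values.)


Per-symbol terms -p_i * log2(p_i) with p_i = f_i/66:
  p = 14/66 = 0.212121: log2(p) = -2.237039, -p*log2(p) = 0.474523
  p = 18/66 = 0.272727: log2(p) = -1.874469, -p*log2(p) = 0.511219
  p = 1/66 = 0.015152: log2(p) = -6.044394, -p*log2(p) = 0.091582
  p = 2/66 = 0.030303: log2(p) = -5.044394, -p*log2(p) = 0.152860
  p = 13/66 = 0.196970: log2(p) = -2.343954, -p*log2(p) = 0.461688
  p = 18/66 = 0.272727: log2(p) = -1.874469, -p*log2(p) = 0.511219
H = 0.474523 + 0.511219 + 0.091582 + 0.152860 + 0.461688 + 0.511219 = 2.203091

H = 2.2031 bits/symbol


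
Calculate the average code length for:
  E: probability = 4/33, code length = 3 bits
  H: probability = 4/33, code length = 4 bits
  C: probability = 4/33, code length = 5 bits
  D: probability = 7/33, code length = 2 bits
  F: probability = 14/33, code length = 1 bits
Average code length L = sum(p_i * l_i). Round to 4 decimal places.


Weighted contributions p_i * l_i:
  E: (4/33) * 3 = 12/33
  H: (4/33) * 4 = 16/33
  C: (4/33) * 5 = 20/33
  D: (7/33) * 2 = 14/33
  F: (14/33) * 1 = 14/33
Sum = (12 + 16 + 20 + 14 + 14)/33 = 76/33

L = 76/33 = 2.3030 bits/symbol


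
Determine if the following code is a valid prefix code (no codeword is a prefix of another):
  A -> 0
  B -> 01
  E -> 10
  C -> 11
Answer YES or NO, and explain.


Checking each pair (does one codeword prefix another?):
  A='0' vs B='01': prefix -- VIOLATION

NO -- this is NOT a valid prefix code. A (0) is a prefix of B (01).


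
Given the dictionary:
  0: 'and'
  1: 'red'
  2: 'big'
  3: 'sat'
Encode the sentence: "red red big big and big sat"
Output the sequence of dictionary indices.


Look up each word in the dictionary:
  'red' -> 1
  'red' -> 1
  'big' -> 2
  'big' -> 2
  'and' -> 0
  'big' -> 2
  'sat' -> 3

Encoded: [1, 1, 2, 2, 0, 2, 3]


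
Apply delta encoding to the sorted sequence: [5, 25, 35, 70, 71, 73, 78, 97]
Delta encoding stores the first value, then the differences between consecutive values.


First value: 5
Deltas:
  25 - 5 = 20
  35 - 25 = 10
  70 - 35 = 35
  71 - 70 = 1
  73 - 71 = 2
  78 - 73 = 5
  97 - 78 = 19


Delta encoded: [5, 20, 10, 35, 1, 2, 5, 19]


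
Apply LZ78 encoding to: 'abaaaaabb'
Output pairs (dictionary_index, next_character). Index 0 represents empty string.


LZ78 encoding steps:
Dictionary: {0: ''}
Step 1: w='' (idx 0), next='a' -> output (0, 'a'), add 'a' as idx 1
Step 2: w='' (idx 0), next='b' -> output (0, 'b'), add 'b' as idx 2
Step 3: w='a' (idx 1), next='a' -> output (1, 'a'), add 'aa' as idx 3
Step 4: w='aa' (idx 3), next='a' -> output (3, 'a'), add 'aaa' as idx 4
Step 5: w='b' (idx 2), next='b' -> output (2, 'b'), add 'bb' as idx 5


Encoded: [(0, 'a'), (0, 'b'), (1, 'a'), (3, 'a'), (2, 'b')]


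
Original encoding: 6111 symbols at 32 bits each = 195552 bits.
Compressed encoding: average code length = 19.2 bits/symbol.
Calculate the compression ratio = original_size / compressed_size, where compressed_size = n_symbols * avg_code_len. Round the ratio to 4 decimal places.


original_size = n_symbols * orig_bits = 6111 * 32 = 195552 bits
compressed_size = n_symbols * avg_code_len = 6111 * 19.2 = 117331.2 bits
ratio = original_size / compressed_size = 195552 / 117331.2 = 1.6667

Compression ratio = 1.6667


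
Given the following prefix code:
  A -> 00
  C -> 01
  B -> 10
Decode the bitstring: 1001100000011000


Decoding step by step:
Bits 10 -> B
Bits 01 -> C
Bits 10 -> B
Bits 00 -> A
Bits 00 -> A
Bits 01 -> C
Bits 10 -> B
Bits 00 -> A


Decoded message: BCBAACBA


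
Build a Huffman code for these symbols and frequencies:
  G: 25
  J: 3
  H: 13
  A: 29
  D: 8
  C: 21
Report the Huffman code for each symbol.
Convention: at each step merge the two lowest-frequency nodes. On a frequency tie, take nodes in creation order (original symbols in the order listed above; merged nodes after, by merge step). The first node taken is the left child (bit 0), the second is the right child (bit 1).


Huffman tree construction:
Step 1: Merge J(3) + D(8) = 11
Step 2: Merge (J+D)(11) + H(13) = 24
Step 3: Merge C(21) + ((J+D)+H)(24) = 45
Step 4: Merge G(25) + A(29) = 54
Step 5: Merge (C+((J+D)+H))(45) + (G+A)(54) = 99
Read each symbol's code off the tree from the root (left child = 0, right child = 1).

Codes:
  G: 10 (length 2)
  J: 0100 (length 4)
  H: 011 (length 3)
  A: 11 (length 2)
  D: 0101 (length 4)
  C: 00 (length 2)
Average code length: 233/99 = 2.3535 bits/symbol


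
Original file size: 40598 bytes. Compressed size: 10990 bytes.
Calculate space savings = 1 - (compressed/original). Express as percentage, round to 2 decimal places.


ratio = compressed/original = 10990/40598 = 0.270703
savings = 1 - ratio = 1 - 0.270703 = 0.729297
as a percentage: 0.729297 * 100 = 72.93%

Space savings = 1 - 10990/40598 = 72.93%


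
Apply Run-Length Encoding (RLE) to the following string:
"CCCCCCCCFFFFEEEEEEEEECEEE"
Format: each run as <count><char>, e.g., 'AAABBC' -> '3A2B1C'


Scanning runs left to right:
  i=0: run of 'C' x 8 -> '8C'
  i=8: run of 'F' x 4 -> '4F'
  i=12: run of 'E' x 9 -> '9E'
  i=21: run of 'C' x 1 -> '1C'
  i=22: run of 'E' x 3 -> '3E'

RLE = 8C4F9E1C3E


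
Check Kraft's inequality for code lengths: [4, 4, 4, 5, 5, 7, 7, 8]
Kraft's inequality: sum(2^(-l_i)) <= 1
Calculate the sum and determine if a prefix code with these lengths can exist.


Sum = 2^(-4) + 2^(-4) + 2^(-4) + 2^(-5) + 2^(-5) + 2^(-7) + 2^(-7) + 2^(-8)
    = 0.0625 + 0.0625 + 0.0625 + 0.03125 + 0.03125 + 0.0078125 + 0.0078125 + 0.00390625
    = 69/256 = 0.26953125
Since 0.26953125 <= 1, Kraft's inequality IS satisfied.
A prefix code with these lengths CAN exist.

Kraft sum = 0.26953125. Satisfied.


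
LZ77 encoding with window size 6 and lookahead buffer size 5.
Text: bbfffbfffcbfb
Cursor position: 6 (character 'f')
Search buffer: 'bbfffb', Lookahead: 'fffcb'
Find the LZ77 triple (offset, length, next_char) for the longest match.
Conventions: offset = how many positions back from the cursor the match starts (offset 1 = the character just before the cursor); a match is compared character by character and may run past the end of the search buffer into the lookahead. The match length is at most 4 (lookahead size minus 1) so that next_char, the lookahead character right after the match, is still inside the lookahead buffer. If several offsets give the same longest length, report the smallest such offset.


Try each offset into the search buffer:
  offset=1 (pos 5, char 'b'): match length 0
  offset=2 (pos 4, char 'f'): match length 1
  offset=3 (pos 3, char 'f'): match length 2
  offset=4 (pos 2, char 'f'): match length 3
  offset=5 (pos 1, char 'b'): match length 0
  offset=6 (pos 0, char 'b'): match length 0
Longest match has length 3 at offset 4.
next_char = character at position 6 + 3 = 9 -> 'c'

Best match: offset=4, length=3 (matching 'fff' starting at position 2)
LZ77 triple: (4, 3, 'c')


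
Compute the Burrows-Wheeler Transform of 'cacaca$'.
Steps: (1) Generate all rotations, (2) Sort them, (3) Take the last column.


Rotations (sorted):
  0: $cacaca -> last char: a
  1: a$cacac -> last char: c
  2: aca$cac -> last char: c
  3: acaca$c -> last char: c
  4: ca$caca -> last char: a
  5: caca$ca -> last char: a
  6: cacaca$ -> last char: $


BWT = acccaa$


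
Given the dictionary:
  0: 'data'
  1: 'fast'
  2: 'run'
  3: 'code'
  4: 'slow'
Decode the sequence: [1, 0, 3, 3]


Look up each index in the dictionary:
  1 -> 'fast'
  0 -> 'data'
  3 -> 'code'
  3 -> 'code'

Decoded: "fast data code code"


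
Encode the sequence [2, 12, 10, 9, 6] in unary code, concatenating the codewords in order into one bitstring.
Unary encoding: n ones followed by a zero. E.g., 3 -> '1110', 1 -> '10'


Encode each number as n ones followed by a terminating 0:
  2 -> 110 (3 bits)
  12 -> 1111111111110 (13 bits)
  10 -> 11111111110 (11 bits)
  9 -> 1111111110 (10 bits)
  6 -> 1111110 (7 bits)
Total length = 3 + 13 + 11 + 10 + 7 = 44 bits.

Unary([2, 12, 10, 9, 6]) = 11011111111111101111111111011111111101111110 (44 bits)


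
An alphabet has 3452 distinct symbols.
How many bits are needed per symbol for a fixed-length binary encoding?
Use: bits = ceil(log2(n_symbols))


log2(3452) = 11.7532
Bracket: 2^11 = 2048 < 3452 <= 2^12 = 4096
So ceil(log2(3452)) = 12

bits = ceil(log2(3452)) = ceil(11.7532) = 12 bits


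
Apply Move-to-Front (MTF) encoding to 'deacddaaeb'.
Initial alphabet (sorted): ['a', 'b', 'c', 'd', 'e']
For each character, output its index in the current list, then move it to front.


MTF encoding:
'd': index 3 in ['a', 'b', 'c', 'd', 'e'] -> ['d', 'a', 'b', 'c', 'e']
'e': index 4 in ['d', 'a', 'b', 'c', 'e'] -> ['e', 'd', 'a', 'b', 'c']
'a': index 2 in ['e', 'd', 'a', 'b', 'c'] -> ['a', 'e', 'd', 'b', 'c']
'c': index 4 in ['a', 'e', 'd', 'b', 'c'] -> ['c', 'a', 'e', 'd', 'b']
'd': index 3 in ['c', 'a', 'e', 'd', 'b'] -> ['d', 'c', 'a', 'e', 'b']
'd': index 0 in ['d', 'c', 'a', 'e', 'b'] -> ['d', 'c', 'a', 'e', 'b']
'a': index 2 in ['d', 'c', 'a', 'e', 'b'] -> ['a', 'd', 'c', 'e', 'b']
'a': index 0 in ['a', 'd', 'c', 'e', 'b'] -> ['a', 'd', 'c', 'e', 'b']
'e': index 3 in ['a', 'd', 'c', 'e', 'b'] -> ['e', 'a', 'd', 'c', 'b']
'b': index 4 in ['e', 'a', 'd', 'c', 'b'] -> ['b', 'e', 'a', 'd', 'c']


Output: [3, 4, 2, 4, 3, 0, 2, 0, 3, 4]


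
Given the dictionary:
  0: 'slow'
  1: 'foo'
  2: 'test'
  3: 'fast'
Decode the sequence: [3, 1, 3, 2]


Look up each index in the dictionary:
  3 -> 'fast'
  1 -> 'foo'
  3 -> 'fast'
  2 -> 'test'

Decoded: "fast foo fast test"


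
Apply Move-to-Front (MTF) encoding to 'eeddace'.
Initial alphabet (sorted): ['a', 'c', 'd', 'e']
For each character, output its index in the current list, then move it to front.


MTF encoding:
'e': index 3 in ['a', 'c', 'd', 'e'] -> ['e', 'a', 'c', 'd']
'e': index 0 in ['e', 'a', 'c', 'd'] -> ['e', 'a', 'c', 'd']
'd': index 3 in ['e', 'a', 'c', 'd'] -> ['d', 'e', 'a', 'c']
'd': index 0 in ['d', 'e', 'a', 'c'] -> ['d', 'e', 'a', 'c']
'a': index 2 in ['d', 'e', 'a', 'c'] -> ['a', 'd', 'e', 'c']
'c': index 3 in ['a', 'd', 'e', 'c'] -> ['c', 'a', 'd', 'e']
'e': index 3 in ['c', 'a', 'd', 'e'] -> ['e', 'c', 'a', 'd']


Output: [3, 0, 3, 0, 2, 3, 3]


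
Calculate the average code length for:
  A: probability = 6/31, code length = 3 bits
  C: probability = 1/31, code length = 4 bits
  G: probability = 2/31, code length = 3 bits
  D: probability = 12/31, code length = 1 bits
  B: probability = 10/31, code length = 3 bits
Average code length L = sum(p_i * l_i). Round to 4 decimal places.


Weighted contributions p_i * l_i:
  A: (6/31) * 3 = 18/31
  C: (1/31) * 4 = 4/31
  G: (2/31) * 3 = 6/31
  D: (12/31) * 1 = 12/31
  B: (10/31) * 3 = 30/31
Sum = (18 + 4 + 6 + 12 + 30)/31 = 70/31

L = 70/31 = 2.2581 bits/symbol


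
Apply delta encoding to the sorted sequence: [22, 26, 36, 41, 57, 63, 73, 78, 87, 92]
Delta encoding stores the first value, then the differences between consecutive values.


First value: 22
Deltas:
  26 - 22 = 4
  36 - 26 = 10
  41 - 36 = 5
  57 - 41 = 16
  63 - 57 = 6
  73 - 63 = 10
  78 - 73 = 5
  87 - 78 = 9
  92 - 87 = 5


Delta encoded: [22, 4, 10, 5, 16, 6, 10, 5, 9, 5]


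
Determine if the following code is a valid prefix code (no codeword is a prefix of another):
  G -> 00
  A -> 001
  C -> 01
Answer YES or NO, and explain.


Checking each pair (does one codeword prefix another?):
  G='00' vs A='001': prefix -- VIOLATION

NO -- this is NOT a valid prefix code. G (00) is a prefix of A (001).


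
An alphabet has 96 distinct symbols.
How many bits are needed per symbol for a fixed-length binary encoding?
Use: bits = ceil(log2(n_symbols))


log2(96) = 6.585
Bracket: 2^6 = 64 < 96 <= 2^7 = 128
So ceil(log2(96)) = 7

bits = ceil(log2(96)) = ceil(6.585) = 7 bits


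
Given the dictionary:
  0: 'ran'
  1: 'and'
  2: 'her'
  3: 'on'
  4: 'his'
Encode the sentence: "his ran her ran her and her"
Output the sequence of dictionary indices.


Look up each word in the dictionary:
  'his' -> 4
  'ran' -> 0
  'her' -> 2
  'ran' -> 0
  'her' -> 2
  'and' -> 1
  'her' -> 2

Encoded: [4, 0, 2, 0, 2, 1, 2]


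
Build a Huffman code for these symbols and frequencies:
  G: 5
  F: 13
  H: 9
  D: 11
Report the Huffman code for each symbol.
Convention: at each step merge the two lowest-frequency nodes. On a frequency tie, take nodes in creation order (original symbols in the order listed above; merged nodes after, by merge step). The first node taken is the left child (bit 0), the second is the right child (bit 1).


Huffman tree construction:
Step 1: Merge G(5) + H(9) = 14
Step 2: Merge D(11) + F(13) = 24
Step 3: Merge (G+H)(14) + (D+F)(24) = 38
Read each symbol's code off the tree from the root (left child = 0, right child = 1).

Codes:
  G: 00 (length 2)
  F: 11 (length 2)
  H: 01 (length 2)
  D: 10 (length 2)
Average code length: 76/38 = 2.0000 bits/symbol


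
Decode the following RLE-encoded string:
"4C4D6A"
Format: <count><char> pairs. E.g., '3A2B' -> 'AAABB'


Expanding each <count><char> pair:
  4C -> 'CCCC'
  4D -> 'DDDD'
  6A -> 'AAAAAA'

Decoded = CCCCDDDDAAAAAA


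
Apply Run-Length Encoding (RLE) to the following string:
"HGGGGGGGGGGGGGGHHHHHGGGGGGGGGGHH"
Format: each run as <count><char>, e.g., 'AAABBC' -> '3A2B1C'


Scanning runs left to right:
  i=0: run of 'H' x 1 -> '1H'
  i=1: run of 'G' x 14 -> '14G'
  i=15: run of 'H' x 5 -> '5H'
  i=20: run of 'G' x 10 -> '10G'
  i=30: run of 'H' x 2 -> '2H'

RLE = 1H14G5H10G2H


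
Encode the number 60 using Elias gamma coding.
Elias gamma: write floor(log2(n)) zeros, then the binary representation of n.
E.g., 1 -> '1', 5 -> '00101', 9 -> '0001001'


num_bits = floor(log2(60)) + 1 = 6
leading_zeros = num_bits - 1 = 5
binary(60) = 111100

Elias gamma(60) = '00000' + '111100' = 00000111100 (11 bits)


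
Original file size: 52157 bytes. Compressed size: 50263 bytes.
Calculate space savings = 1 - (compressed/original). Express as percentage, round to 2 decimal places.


ratio = compressed/original = 50263/52157 = 0.963687
savings = 1 - ratio = 1 - 0.963687 = 0.036313
as a percentage: 0.036313 * 100 = 3.63%

Space savings = 1 - 50263/52157 = 3.63%


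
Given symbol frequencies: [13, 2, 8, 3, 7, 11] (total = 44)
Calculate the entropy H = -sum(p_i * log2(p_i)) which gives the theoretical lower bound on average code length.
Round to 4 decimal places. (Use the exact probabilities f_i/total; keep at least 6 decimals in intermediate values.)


Per-symbol terms -p_i * log2(p_i) with p_i = f_i/44:
  p = 13/44 = 0.295455: log2(p) = -1.758992, -p*log2(p) = 0.519702
  p = 2/44 = 0.045455: log2(p) = -4.459432, -p*log2(p) = 0.202701
  p = 8/44 = 0.181818: log2(p) = -2.459432, -p*log2(p) = 0.447169
  p = 3/44 = 0.068182: log2(p) = -3.874469, -p*log2(p) = 0.264168
  p = 7/44 = 0.159091: log2(p) = -2.652077, -p*log2(p) = 0.421921
  p = 11/44 = 0.250000: log2(p) = -2.000000, -p*log2(p) = 0.500000
H = 0.519702 + 0.202701 + 0.447169 + 0.264168 + 0.421921 + 0.500000 = 2.355661

H = 2.3557 bits/symbol


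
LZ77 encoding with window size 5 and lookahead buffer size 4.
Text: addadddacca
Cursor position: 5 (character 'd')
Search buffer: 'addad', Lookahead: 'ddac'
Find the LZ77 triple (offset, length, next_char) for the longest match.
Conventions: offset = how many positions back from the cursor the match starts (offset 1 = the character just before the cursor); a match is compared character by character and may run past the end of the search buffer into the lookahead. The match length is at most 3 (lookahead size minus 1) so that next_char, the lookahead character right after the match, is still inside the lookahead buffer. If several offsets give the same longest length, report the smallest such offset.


Try each offset into the search buffer:
  offset=1 (pos 4, char 'd'): match length 2
  offset=2 (pos 3, char 'a'): match length 0
  offset=3 (pos 2, char 'd'): match length 1
  offset=4 (pos 1, char 'd'): match length 3
  offset=5 (pos 0, char 'a'): match length 0
Longest match has length 3 at offset 4.
next_char = character at position 5 + 3 = 8 -> 'c'

Best match: offset=4, length=3 (matching 'dda' starting at position 1)
LZ77 triple: (4, 3, 'c')


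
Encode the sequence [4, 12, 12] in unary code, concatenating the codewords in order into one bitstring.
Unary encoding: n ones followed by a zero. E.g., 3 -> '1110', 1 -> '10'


Encode each number as n ones followed by a terminating 0:
  4 -> 11110 (5 bits)
  12 -> 1111111111110 (13 bits)
  12 -> 1111111111110 (13 bits)
Total length = 5 + 13 + 13 = 31 bits.

Unary([4, 12, 12]) = 1111011111111111101111111111110 (31 bits)


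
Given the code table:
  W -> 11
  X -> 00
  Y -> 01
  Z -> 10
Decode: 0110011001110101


Decoding:
01 -> Y
10 -> Z
01 -> Y
10 -> Z
01 -> Y
11 -> W
01 -> Y
01 -> Y


Result: YZYZYWYY


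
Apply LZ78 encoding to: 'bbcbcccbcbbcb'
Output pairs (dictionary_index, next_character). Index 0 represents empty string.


LZ78 encoding steps:
Dictionary: {0: ''}
Step 1: w='' (idx 0), next='b' -> output (0, 'b'), add 'b' as idx 1
Step 2: w='b' (idx 1), next='c' -> output (1, 'c'), add 'bc' as idx 2
Step 3: w='bc' (idx 2), next='c' -> output (2, 'c'), add 'bcc' as idx 3
Step 4: w='' (idx 0), next='c' -> output (0, 'c'), add 'c' as idx 4
Step 5: w='bc' (idx 2), next='b' -> output (2, 'b'), add 'bcb' as idx 5
Step 6: w='bcb' (idx 5), end of input -> output (5, '')


Encoded: [(0, 'b'), (1, 'c'), (2, 'c'), (0, 'c'), (2, 'b'), (5, '')]


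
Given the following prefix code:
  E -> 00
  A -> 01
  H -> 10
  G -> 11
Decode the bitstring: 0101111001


Decoding step by step:
Bits 01 -> A
Bits 01 -> A
Bits 11 -> G
Bits 10 -> H
Bits 01 -> A


Decoded message: AAGHA


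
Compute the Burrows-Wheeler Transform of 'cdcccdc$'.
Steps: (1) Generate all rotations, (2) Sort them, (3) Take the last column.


Rotations (sorted):
  0: $cdcccdc -> last char: c
  1: c$cdcccd -> last char: d
  2: cccdc$cd -> last char: d
  3: ccdc$cdc -> last char: c
  4: cdc$cdcc -> last char: c
  5: cdcccdc$ -> last char: $
  6: dc$cdccc -> last char: c
  7: dcccdc$c -> last char: c


BWT = cddcc$cc


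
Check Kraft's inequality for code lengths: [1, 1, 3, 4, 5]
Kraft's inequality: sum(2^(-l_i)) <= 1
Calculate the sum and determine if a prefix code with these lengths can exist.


Sum = 2^(-1) + 2^(-1) + 2^(-3) + 2^(-4) + 2^(-5)
    = 0.5 + 0.5 + 0.125 + 0.0625 + 0.03125
    = 39/32 = 1.21875
Since 1.21875 > 1, Kraft's inequality is NOT satisfied.
A prefix code with these lengths CANNOT exist.

Kraft sum = 1.21875. Not satisfied.
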